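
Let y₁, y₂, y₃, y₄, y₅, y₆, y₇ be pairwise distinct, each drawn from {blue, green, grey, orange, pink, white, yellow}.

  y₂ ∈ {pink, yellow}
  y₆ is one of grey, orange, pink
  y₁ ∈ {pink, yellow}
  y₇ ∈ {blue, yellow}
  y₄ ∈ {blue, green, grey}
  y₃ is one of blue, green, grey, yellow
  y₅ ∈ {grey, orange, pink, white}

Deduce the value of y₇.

blue

Among the 7 variables, white fits only y₅ (and all 7 values in {blue, green, grey, orange, pink, white, yellow} must be used), so y₅ = white.
The 6 still-open variables draw from only 6 values {blue, green, grey, orange, pink, yellow}, so each is used; only y₆ can be orange, hence y₆ = orange.
The 2 variables y₁ and y₂ are confined to {pink, yellow}, which locks those values in; drop them from y₃, y₇.
So y₇ = blue.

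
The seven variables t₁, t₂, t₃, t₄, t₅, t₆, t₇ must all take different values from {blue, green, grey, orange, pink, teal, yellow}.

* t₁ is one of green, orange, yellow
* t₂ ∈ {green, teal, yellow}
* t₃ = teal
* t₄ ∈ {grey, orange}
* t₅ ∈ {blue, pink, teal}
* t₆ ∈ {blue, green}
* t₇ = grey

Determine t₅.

pink

t₃'s domain is down to {teal}, so t₃ = teal. So t₂, t₅ can't be teal.
That leaves t₇ = grey. Strike grey from t₄.
That leaves t₄ = orange. Strike orange from t₁.
Among the 4 still-open variables, pink fits only t₅ (and all 4 values in {blue, green, pink, yellow} must be used), so t₅ = pink.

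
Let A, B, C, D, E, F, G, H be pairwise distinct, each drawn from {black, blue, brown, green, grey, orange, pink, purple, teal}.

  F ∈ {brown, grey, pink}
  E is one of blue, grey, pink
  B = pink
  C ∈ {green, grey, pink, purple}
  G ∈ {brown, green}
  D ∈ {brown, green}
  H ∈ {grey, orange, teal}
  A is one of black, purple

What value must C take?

purple

B's domain is down to {pink}, so B = pink. So C, E, F can't be pink.
D and G between them cover only {brown, green} — a naked pair. Remove those values from C, F.
F has just one choice, so F = grey. Remove grey from C, E, H.
So C = purple.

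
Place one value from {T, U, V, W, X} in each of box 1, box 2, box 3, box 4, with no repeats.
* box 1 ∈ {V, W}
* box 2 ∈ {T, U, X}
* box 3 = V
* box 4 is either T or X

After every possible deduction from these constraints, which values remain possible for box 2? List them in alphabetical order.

T, U, X

box 3 must be V (only option left). So box 1 can't be V.
That leaves box 1 = W.
No further eliminations apply; box 2 can still be any of T, U, X.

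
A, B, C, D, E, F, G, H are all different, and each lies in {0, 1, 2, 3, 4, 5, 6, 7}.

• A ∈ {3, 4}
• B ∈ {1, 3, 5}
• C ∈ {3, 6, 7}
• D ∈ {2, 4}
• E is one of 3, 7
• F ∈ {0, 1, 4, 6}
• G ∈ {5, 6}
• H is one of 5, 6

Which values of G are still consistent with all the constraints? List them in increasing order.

The 8 variables together cover exactly {0, 1, 2, 3, 4, 5, 6, 7} — 8 values for 8 variables — and 0 appears only in F's list, so F = 0.
Among the 7 still-open variables, 1 fits only B (and all 7 values in {1, 2, 3, 4, 5, 6, 7} must be used), so B = 1.
The 6 still-open variables draw from only 6 values {2, 3, 4, 5, 6, 7}, so each is used; only D can be 2, hence D = 2.
Among the 5 still-open variables, 4 fits only A (and all 5 values in {3, 4, 5, 6, 7} must be used), so A = 4.
The 2 variables G and H are confined to {5, 6}, which locks those values in; drop them from C.
No further eliminations apply; G can still be any of 5, 6.

5, 6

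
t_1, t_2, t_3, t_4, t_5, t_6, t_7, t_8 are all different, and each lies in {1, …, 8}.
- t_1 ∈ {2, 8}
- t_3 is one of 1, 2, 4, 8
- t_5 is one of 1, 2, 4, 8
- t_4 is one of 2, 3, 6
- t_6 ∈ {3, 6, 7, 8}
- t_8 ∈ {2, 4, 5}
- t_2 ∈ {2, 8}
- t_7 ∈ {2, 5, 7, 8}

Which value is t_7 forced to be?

7

t_1 and t_2 between them cover only {2, 8} — a naked pair. Remove those values from t_3, t_4, t_5, t_6, t_7, t_8.
t_3 and t_5 between them cover only {1, 4} — a naked pair. Remove those values from t_8.
t_8 must be 5 (only option left). Strike 5 from t_7.
So t_7 = 7.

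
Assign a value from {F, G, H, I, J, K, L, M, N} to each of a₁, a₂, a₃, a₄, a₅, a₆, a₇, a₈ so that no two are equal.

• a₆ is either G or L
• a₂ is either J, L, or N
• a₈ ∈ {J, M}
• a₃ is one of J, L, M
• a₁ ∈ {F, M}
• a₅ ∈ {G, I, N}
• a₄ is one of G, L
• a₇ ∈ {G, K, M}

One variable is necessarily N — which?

a₂

Among the 8 variables, F fits only a₁ (and all 8 values in {F, G, I, J, K, L, M, N} must be used), so a₁ = F.
The 7 still-open variables together cover exactly {G, I, J, K, L, M, N} — 7 values for 7 variables — and I appears only in a₅'s list, so a₅ = I.
Among the 6 still-open variables, K fits only a₇ (and all 6 values in {G, J, K, L, M, N} must be used), so a₇ = K.
The 5 still-open variables together cover exactly {G, J, L, M, N} — 5 values for 5 variables — and N appears only in a₂'s list, so a₂ = N.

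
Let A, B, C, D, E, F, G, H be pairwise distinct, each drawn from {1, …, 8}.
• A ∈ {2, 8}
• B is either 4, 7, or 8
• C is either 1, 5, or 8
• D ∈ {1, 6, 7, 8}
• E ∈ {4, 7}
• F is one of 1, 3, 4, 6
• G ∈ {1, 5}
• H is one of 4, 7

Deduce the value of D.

6

The 8 variables draw from only 8 values {1, 2, 3, 4, 5, 6, 7, 8}, so each is used; only A can be 2, hence A = 2.
Among the 7 still-open variables, 3 fits only F (and all 7 values in {1, 3, 4, 5, 6, 7, 8} must be used), so F = 3.
Among the 6 still-open variables, 6 fits only D (and all 6 values in {1, 4, 5, 6, 7, 8} must be used), so D = 6.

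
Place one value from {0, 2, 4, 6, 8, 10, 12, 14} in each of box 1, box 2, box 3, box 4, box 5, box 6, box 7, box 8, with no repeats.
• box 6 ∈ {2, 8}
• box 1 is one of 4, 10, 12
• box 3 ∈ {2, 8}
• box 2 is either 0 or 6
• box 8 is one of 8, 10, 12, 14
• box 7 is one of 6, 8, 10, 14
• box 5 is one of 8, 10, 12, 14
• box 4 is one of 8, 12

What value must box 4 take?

12

The 8 variables together cover exactly {0, 2, 4, 6, 8, 10, 12, 14} — 8 values for 8 variables — and 0 appears only in box 2's list, so box 2 = 0.
The 7 still-open variables together cover exactly {2, 4, 6, 8, 10, 12, 14} — 7 values for 7 variables — and 4 appears only in box 1's list, so box 1 = 4.
The 6 still-open variables together cover exactly {2, 6, 8, 10, 12, 14} — 6 values for 6 variables — and 6 appears only in box 7's list, so box 7 = 6.
box 3 and box 6 between them cover only {2, 8} — a naked pair. Remove those values from box 4, box 5, box 8.
So box 4 = 12.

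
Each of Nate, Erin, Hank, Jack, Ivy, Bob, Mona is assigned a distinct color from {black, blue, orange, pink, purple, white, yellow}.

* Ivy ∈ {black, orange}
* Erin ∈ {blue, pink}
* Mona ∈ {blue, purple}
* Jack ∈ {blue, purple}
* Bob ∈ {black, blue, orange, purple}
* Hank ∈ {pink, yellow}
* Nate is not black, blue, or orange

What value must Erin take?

The 7 variables together cover exactly {black, blue, orange, pink, purple, white, yellow} — 7 values for 7 variables — and white appears only in Nate's list, so Nate = white.
The 6 still-open variables together cover exactly {black, blue, orange, pink, purple, yellow} — 6 values for 6 variables — and yellow appears only in Hank's list, so Hank = yellow.
The 5 still-open variables draw from only 5 values {black, blue, orange, pink, purple}, so each is used; only Erin can be pink, hence Erin = pink.

pink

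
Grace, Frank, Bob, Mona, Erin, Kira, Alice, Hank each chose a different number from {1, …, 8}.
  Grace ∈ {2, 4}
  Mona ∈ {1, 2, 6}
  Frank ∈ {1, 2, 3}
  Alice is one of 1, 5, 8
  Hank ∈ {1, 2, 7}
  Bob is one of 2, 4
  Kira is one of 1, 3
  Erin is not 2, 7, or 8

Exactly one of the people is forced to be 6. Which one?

The 8 variables together cover exactly {1, 2, 3, 4, 5, 6, 7, 8} — 8 values for 8 variables — and 7 appears only in Hank's list, so Hank = 7.
Among the 7 still-open variables, 8 fits only Alice (and all 7 values in {1, 2, 3, 4, 5, 6, 8} must be used), so Alice = 8.
Among the 6 still-open variables, 5 fits only Erin (and all 6 values in {1, 2, 3, 4, 5, 6} must be used), so Erin = 5.
Among the 5 still-open variables, 6 fits only Mona (and all 5 values in {1, 2, 3, 4, 6} must be used), so Mona = 6.

Mona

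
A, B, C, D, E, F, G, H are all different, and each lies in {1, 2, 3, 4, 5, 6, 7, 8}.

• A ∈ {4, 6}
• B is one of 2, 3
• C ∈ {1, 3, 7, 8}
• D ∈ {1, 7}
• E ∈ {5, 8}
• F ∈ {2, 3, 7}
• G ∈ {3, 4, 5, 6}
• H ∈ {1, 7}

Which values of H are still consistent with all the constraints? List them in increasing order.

D and H between them cover only {1, 7} — a naked pair. Remove those values from C, F.
The 2 variables B and F are confined to {2, 3}, which locks those values in; drop them from C, G.
C has just one choice, so C = 8. Remove 8 from E.
E has just one choice, so E = 5. Strike 5 from G.
No further eliminations apply; H can still be any of 1, 7.

1, 7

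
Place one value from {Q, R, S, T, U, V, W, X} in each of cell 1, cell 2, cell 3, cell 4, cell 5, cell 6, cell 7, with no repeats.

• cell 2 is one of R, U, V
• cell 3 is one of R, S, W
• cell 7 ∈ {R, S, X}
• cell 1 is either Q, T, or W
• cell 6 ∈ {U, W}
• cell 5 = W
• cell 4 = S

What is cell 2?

cell 4 must be S (only option left). Strike S from cell 3, cell 7.
cell 5's domain is down to {W}, so cell 5 = W. Strike W from cell 1, cell 3, cell 6.
cell 6's domain is down to {U}, so cell 6 = U. Remove U from cell 2.
That leaves cell 3 = R. Strike R from cell 2, cell 7.
So cell 2 = V.

V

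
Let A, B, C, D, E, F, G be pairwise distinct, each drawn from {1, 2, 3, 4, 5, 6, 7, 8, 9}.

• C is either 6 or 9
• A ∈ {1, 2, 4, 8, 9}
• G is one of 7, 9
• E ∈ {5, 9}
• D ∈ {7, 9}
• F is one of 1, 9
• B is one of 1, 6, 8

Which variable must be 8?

B

D and G share exactly the 2 values {7, 9}; by pigeonhole those values go to them, so strike 7, 9 from A, C, E, F.
C's domain is down to {6}, so C = 6. So B can't be 6.
E's domain is down to {5}, so E = 5.
F has just one choice, so F = 1. Strike 1 from A, B.
So 8 goes to B.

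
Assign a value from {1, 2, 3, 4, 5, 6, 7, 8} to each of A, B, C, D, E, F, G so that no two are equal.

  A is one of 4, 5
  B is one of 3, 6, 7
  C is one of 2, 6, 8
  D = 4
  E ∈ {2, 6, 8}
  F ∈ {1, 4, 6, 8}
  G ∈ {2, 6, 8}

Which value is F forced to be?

1

D's domain is down to {4}, so D = 4. Eliminate 4 elsewhere: A, F.
A has just one choice, so A = 5.
C, E, G share exactly the 3 values {2, 6, 8}; by pigeonhole those values go to them, so strike 2, 6, 8 from B, F.
So F = 1.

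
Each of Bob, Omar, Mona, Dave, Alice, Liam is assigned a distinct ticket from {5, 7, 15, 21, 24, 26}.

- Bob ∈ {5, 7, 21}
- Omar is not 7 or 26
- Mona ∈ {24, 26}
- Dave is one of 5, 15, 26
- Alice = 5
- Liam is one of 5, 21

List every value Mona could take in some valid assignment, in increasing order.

24, 26

Alice has just one choice, so Alice = 5. Remove 5 from Bob, Omar, Dave, Liam.
Liam must be 21 (only option left). Remove 21 from Bob, Omar.
That leaves Bob = 7.
No further eliminations apply; Mona can still be any of 24, 26.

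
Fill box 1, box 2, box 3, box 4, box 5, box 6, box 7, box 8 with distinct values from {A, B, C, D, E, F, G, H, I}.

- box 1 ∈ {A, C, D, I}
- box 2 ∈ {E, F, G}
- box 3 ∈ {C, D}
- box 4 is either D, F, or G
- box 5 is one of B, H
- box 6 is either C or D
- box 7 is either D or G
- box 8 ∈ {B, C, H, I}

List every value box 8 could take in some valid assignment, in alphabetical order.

B, H, I

box 3 and box 6 share exactly the 2 values {C, D}; by pigeonhole those values go to them, so strike C, D from box 1, box 4, box 7, box 8.
That leaves box 7 = G. So box 2, box 4 can't be G.
box 4 has just one choice, so box 4 = F. Strike F from box 2.
box 2 must be E (only option left).
No further eliminations apply; box 8 can still be any of B, H, I.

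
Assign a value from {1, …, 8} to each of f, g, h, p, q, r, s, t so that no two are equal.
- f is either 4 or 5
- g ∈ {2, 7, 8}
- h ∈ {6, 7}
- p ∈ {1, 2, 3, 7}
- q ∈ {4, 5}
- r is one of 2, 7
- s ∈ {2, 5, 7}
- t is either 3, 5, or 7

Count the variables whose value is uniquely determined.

The 8 variables together cover exactly {1, 2, 3, 4, 5, 6, 7, 8} — 8 values for 8 variables — and 1 appears only in p's list, so p = 1.
Among the 7 still-open variables, 3 fits only t (and all 7 values in {2, 3, 4, 5, 6, 7, 8} must be used), so t = 3.
The 6 still-open variables together cover exactly {2, 4, 5, 6, 7, 8} — 6 values for 6 variables — and 6 appears only in h's list, so h = 6.
Among the 5 still-open variables, 8 fits only g (and all 5 values in {2, 4, 5, 7, 8} must be used), so g = 8.
f and q between them cover only {4, 5} — a naked pair. Remove those values from s.
Determined: g=8, h=6, p=1, t=3. The other variables each still have more than one consistent value. That makes 4.

4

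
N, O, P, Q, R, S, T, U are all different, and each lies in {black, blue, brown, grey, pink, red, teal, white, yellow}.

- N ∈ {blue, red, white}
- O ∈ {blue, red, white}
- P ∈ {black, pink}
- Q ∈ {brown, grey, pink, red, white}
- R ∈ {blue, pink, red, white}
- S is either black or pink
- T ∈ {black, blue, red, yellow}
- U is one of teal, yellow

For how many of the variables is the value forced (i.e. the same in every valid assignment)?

The 2 variables P and S are confined to {black, pink}, which locks those values in; drop them from Q, R, T.
N, O, R share exactly the 3 values {blue, red, white}; by pigeonhole those values go to them, so strike blue, red, white from Q, T.
That leaves T = yellow. So U can't be yellow.
That leaves U = teal.
Determined: T=yellow, U=teal. The other variables each still have more than one consistent value. That makes 2.

2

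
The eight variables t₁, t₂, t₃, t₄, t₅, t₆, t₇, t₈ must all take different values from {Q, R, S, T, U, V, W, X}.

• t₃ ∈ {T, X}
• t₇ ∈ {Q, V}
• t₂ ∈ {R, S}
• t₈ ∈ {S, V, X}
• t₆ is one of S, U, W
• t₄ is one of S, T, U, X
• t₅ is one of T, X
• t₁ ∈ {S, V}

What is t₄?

U

The 8 variables draw from only 8 values {Q, R, S, T, U, V, W, X}, so each is used; only t₇ can be Q, hence t₇ = Q.
Among the 7 still-open variables, R fits only t₂ (and all 7 values in {R, S, T, U, V, W, X} must be used), so t₂ = R.
Among the 6 still-open variables, W fits only t₆ (and all 6 values in {S, T, U, V, W, X} must be used), so t₆ = W.
The 5 still-open variables together cover exactly {S, T, U, V, X} — 5 values for 5 variables — and U appears only in t₄'s list, so t₄ = U.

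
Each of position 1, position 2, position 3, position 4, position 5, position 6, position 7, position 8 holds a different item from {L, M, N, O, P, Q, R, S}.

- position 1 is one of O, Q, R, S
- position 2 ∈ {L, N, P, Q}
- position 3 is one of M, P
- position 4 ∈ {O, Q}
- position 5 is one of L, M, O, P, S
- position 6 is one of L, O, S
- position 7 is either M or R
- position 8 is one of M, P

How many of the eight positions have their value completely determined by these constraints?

2

The 8 variables draw from only 8 values {L, M, N, O, P, Q, R, S}, so each is used; only position 2 can be N, hence position 2 = N.
position 3 and position 8 share exactly the 2 values {M, P}; by pigeonhole those values go to them, so strike M, P from position 5, position 7.
position 7 must be R (only option left). Strike R from position 1.
Determined: position 2=N, position 7=R. The other positions each still have more than one consistent value. That makes 2.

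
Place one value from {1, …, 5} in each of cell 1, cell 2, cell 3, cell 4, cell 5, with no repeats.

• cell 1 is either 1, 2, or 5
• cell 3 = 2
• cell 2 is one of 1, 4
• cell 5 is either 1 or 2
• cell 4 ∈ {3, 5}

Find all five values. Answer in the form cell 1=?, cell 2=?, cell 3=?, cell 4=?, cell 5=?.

cell 3 has just one choice, so cell 3 = 2. Eliminate 2 elsewhere: cell 1, cell 5.
That leaves cell 5 = 1. So cell 1, cell 2 can't be 1.
cell 1 has just one choice, so cell 1 = 5. So cell 4 can't be 5.
cell 2 must be 4 (only option left).
That leaves cell 4 = 3.

cell 1=5, cell 2=4, cell 3=2, cell 4=3, cell 5=1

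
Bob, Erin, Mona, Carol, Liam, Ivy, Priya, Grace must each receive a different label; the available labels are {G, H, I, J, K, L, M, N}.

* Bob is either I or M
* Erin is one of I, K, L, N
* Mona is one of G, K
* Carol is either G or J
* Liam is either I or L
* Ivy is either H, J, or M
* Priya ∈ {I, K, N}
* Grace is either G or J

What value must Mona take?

K

The 8 variables together cover exactly {G, H, I, J, K, L, M, N} — 8 values for 8 variables — and H appears only in Ivy's list, so Ivy = H.
The 7 still-open variables draw from only 7 values {G, I, J, K, L, M, N}, so each is used; only Bob can be M, hence Bob = M.
Carol and Grace between them cover only {G, J} — a naked pair. Remove those values from Mona.
So Mona = K.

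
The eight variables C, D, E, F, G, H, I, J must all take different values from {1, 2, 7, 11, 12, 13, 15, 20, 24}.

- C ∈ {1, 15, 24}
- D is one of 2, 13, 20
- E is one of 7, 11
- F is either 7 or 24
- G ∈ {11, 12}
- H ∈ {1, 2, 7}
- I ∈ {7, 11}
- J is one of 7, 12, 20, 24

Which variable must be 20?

J

E and I share exactly the 2 values {7, 11}; by pigeonhole those values go to them, so strike 7, 11 from F, G, H, J.
F's domain is down to {24}, so F = 24. So C, J can't be 24.
G's domain is down to {12}, so G = 12. Strike 12 from J.
So 20 goes to J.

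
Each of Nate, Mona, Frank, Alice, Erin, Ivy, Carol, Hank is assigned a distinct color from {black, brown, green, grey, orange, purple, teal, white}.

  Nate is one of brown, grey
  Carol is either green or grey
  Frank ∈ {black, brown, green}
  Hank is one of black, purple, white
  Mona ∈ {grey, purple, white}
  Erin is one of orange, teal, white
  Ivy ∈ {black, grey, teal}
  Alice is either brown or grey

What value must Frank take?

Among the 8 variables, orange fits only Erin (and all 8 values in {black, brown, green, grey, orange, purple, teal, white} must be used), so Erin = orange.
The 7 still-open variables together cover exactly {black, brown, green, grey, purple, teal, white} — 7 values for 7 variables — and teal appears only in Ivy's list, so Ivy = teal.
Nate and Alice between them cover only {brown, grey} — a naked pair. Remove those values from Mona, Frank, Carol.
Carol has just one choice, so Carol = green. Strike green from Frank.
So Frank = black.

black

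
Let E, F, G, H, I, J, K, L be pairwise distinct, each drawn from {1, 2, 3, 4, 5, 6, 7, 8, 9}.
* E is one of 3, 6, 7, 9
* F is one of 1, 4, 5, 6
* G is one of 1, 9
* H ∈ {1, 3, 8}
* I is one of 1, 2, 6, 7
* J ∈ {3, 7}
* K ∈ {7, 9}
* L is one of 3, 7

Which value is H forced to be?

8

J and L share exactly the 2 values {3, 7}; by pigeonhole those values go to them, so strike 3, 7 from E, H, I, K.
That leaves K = 9. Eliminate 9 elsewhere: E, G.
That leaves E = 6. Eliminate 6 elsewhere: F, I.
G must be 1 (only option left). Remove 1 from F, H, I.
So H = 8.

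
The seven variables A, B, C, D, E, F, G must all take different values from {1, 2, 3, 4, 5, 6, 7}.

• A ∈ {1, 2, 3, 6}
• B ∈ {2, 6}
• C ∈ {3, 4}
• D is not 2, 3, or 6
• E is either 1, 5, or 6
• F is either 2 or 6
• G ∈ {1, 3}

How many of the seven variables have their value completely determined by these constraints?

The 7 variables together cover exactly {1, 2, 3, 4, 5, 6, 7} — 7 values for 7 variables — and 7 appears only in D's list, so D = 7.
The 6 still-open variables together cover exactly {1, 2, 3, 4, 5, 6} — 6 values for 6 variables — and 4 appears only in C's list, so C = 4.
The 5 still-open variables together cover exactly {1, 2, 3, 5, 6} — 5 values for 5 variables — and 5 appears only in E's list, so E = 5.
The 2 variables B and F are confined to {2, 6}, which locks those values in; drop them from A.
Determined: C=4, D=7, E=5. The other variables each still have more than one consistent value. That makes 3.

3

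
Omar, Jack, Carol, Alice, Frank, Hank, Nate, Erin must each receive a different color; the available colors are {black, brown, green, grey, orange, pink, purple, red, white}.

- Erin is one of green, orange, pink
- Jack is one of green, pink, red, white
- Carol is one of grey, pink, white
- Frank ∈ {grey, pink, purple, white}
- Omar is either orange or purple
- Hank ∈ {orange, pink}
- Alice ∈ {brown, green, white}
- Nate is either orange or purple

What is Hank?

pink

Among the 8 variables, brown fits only Alice (and all 8 values in {brown, green, grey, orange, pink, purple, red, white} must be used), so Alice = brown.
The 7 still-open variables draw from only 7 values {green, grey, orange, pink, purple, red, white}, so each is used; only Jack can be red, hence Jack = red.
The 6 still-open variables draw from only 6 values {green, grey, orange, pink, purple, white}, so each is used; only Erin can be green, hence Erin = green.
Omar and Nate between them cover only {orange, purple} — a naked pair. Remove those values from Frank, Hank.
So Hank = pink.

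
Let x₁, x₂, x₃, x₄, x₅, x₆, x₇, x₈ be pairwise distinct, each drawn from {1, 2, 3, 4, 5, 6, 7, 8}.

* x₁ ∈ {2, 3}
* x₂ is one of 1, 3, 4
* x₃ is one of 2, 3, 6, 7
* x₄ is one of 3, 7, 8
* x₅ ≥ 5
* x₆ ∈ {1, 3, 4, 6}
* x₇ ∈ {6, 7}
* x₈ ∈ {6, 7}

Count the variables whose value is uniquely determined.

2

The 8 variables draw from only 8 values {1, 2, 3, 4, 5, 6, 7, 8}, so each is used; only x₅ can be 5, hence x₅ = 5.
The 7 still-open variables draw from only 7 values {1, 2, 3, 4, 6, 7, 8}, so each is used; only x₄ can be 8, hence x₄ = 8.
The 2 variables x₇ and x₈ are confined to {6, 7}, which locks those values in; drop them from x₃, x₆.
x₁ and x₃ share exactly the 2 values {2, 3}; by pigeonhole those values go to them, so strike 2, 3 from x₂, x₆.
Determined: x₄=8, x₅=5. The other variables each still have more than one consistent value. That makes 2.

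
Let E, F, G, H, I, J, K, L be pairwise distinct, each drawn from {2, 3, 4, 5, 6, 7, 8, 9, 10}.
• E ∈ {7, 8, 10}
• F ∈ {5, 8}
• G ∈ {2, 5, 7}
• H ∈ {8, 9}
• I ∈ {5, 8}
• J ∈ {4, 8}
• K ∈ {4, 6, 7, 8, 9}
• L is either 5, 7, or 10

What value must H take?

Among the 8 variables, 2 fits only G (and all 8 values in {2, 4, 5, 6, 7, 8, 9, 10} must be used), so G = 2.
Among the 7 still-open variables, 6 fits only K (and all 7 values in {4, 5, 6, 7, 8, 9, 10} must be used), so K = 6.
Among the 6 still-open variables, 4 fits only J (and all 6 values in {4, 5, 7, 8, 9, 10} must be used), so J = 4.
The 5 still-open variables draw from only 5 values {5, 7, 8, 9, 10}, so each is used; only H can be 9, hence H = 9.

9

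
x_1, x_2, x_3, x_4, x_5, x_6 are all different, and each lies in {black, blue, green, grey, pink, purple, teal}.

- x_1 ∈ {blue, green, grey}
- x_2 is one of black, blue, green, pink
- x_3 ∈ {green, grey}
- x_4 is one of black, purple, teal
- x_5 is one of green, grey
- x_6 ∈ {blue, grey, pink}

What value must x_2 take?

The 2 variables x_3 and x_5 are confined to {green, grey}, which locks those values in; drop them from x_1, x_2, x_6.
x_1 must be blue (only option left). Remove blue from x_2, x_6.
x_6 has just one choice, so x_6 = pink. Strike pink from x_2.
So x_2 = black.

black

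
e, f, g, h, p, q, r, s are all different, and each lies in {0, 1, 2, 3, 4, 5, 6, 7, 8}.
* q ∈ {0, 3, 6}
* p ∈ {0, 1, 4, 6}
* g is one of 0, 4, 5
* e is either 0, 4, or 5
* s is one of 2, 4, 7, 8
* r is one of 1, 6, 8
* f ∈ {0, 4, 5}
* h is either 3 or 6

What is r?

The 3 variables e, f, g are confined to {0, 4, 5}, which locks those values in; drop them from p, q, s.
The 2 variables h and q are confined to {3, 6}, which locks those values in; drop them from p, r.
That leaves p = 1. Remove 1 from r.
So r = 8.

8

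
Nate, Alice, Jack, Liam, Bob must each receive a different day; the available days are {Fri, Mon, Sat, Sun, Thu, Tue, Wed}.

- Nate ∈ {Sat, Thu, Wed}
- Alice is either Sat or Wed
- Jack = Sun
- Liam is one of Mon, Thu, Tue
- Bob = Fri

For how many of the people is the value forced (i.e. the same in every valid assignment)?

Jack must be Sun (only option left).
Bob must be Fri (only option left).
Determined: Jack=Sun, Bob=Fri. The other people each still have more than one consistent value. That makes 2.

2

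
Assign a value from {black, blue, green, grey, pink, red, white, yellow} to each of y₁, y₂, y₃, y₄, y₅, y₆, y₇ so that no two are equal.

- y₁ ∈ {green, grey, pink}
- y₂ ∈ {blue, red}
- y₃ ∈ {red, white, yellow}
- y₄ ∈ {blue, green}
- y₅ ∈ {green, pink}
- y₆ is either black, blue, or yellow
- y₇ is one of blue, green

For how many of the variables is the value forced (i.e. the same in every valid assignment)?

3

The 2 variables y₄ and y₇ are confined to {blue, green}, which locks those values in; drop them from y₁, y₂, y₅, y₆.
y₂ must be red (only option left). So y₃ can't be red.
That leaves y₅ = pink. Remove pink from y₁.
y₁'s domain is down to {grey}, so y₁ = grey.
Determined: y₁=grey, y₂=red, y₅=pink. The other variables each still have more than one consistent value. That makes 3.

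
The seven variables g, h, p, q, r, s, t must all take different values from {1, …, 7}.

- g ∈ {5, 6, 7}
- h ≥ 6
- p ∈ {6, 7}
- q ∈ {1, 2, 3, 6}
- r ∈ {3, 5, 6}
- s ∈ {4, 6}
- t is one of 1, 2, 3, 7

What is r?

3

Among the 7 variables, 4 fits only s (and all 7 values in {1, 2, 3, 4, 5, 6, 7} must be used), so s = 4.
h and p between them cover only {6, 7} — a naked pair. Remove those values from g, q, r, t.
That leaves g = 5. Eliminate 5 elsewhere: r.
So r = 3.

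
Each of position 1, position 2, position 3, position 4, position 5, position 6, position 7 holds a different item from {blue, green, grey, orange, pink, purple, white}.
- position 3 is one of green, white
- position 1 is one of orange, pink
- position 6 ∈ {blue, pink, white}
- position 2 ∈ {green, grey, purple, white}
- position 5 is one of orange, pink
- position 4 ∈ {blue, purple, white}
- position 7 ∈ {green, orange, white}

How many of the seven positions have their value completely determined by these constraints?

The 7 variables draw from only 7 values {blue, green, grey, orange, pink, purple, white}, so each is used; only position 2 can be grey, hence position 2 = grey.
The 6 still-open variables together cover exactly {blue, green, orange, pink, purple, white} — 6 values for 6 variables — and purple appears only in position 4's list, so position 4 = purple.
Among the 5 still-open variables, blue fits only position 6 (and all 5 values in {blue, green, orange, pink, white} must be used), so position 6 = blue.
The 2 variables position 1 and position 5 are confined to {orange, pink}, which locks those values in; drop them from position 7.
Determined: position 2=grey, position 4=purple, position 6=blue. The other positions each still have more than one consistent value. That makes 3.

3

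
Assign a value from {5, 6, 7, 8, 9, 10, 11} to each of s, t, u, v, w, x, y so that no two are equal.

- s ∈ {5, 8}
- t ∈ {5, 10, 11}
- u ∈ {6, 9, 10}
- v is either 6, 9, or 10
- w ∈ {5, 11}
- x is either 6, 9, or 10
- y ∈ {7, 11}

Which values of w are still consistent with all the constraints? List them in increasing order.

5, 11

The 7 variables together cover exactly {5, 6, 7, 8, 9, 10, 11} — 7 values for 7 variables — and 7 appears only in y's list, so y = 7.
The 6 still-open variables together cover exactly {5, 6, 8, 9, 10, 11} — 6 values for 6 variables — and 8 appears only in s's list, so s = 8.
u, v, x share exactly the 3 values {6, 9, 10}; by pigeonhole those values go to them, so strike 6, 9, 10 from t.
No further eliminations apply; w can still be any of 5, 11.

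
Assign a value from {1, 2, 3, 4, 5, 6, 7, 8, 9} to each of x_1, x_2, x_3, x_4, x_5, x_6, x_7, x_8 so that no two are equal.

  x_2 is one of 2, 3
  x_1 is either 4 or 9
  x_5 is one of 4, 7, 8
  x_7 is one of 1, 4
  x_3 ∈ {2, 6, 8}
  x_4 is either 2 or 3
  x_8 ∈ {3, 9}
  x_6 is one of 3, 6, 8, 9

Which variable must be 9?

x_8

Among the 8 variables, 1 fits only x_7 (and all 8 values in {1, 2, 3, 4, 6, 7, 8, 9} must be used), so x_7 = 1.
The 7 still-open variables draw from only 7 values {2, 3, 4, 6, 7, 8, 9}, so each is used; only x_5 can be 7, hence x_5 = 7.
Among the 6 still-open variables, 4 fits only x_1 (and all 6 values in {2, 3, 4, 6, 8, 9} must be used), so x_1 = 4.
The 2 variables x_2 and x_4 are confined to {2, 3}, which locks those values in; drop them from x_3, x_6, x_8.
So 9 goes to x_8.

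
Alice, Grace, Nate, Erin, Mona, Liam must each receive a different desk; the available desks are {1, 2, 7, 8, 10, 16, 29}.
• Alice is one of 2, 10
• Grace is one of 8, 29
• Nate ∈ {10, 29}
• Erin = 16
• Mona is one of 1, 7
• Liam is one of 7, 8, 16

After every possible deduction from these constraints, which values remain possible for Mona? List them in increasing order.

1, 7

Erin must be 16 (only option left). Remove 16 from Liam.
No further eliminations apply; Mona can still be any of 1, 7.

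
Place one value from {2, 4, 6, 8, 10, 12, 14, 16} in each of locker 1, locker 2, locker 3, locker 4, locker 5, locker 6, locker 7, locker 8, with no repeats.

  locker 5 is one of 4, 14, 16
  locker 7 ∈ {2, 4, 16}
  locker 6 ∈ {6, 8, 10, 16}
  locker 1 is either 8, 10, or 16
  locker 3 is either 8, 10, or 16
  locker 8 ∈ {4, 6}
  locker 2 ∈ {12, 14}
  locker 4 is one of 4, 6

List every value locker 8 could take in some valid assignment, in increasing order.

4, 6

The 8 variables draw from only 8 values {2, 4, 6, 8, 10, 12, 14, 16}, so each is used; only locker 7 can be 2, hence locker 7 = 2.
The 7 still-open variables draw from only 7 values {4, 6, 8, 10, 12, 14, 16}, so each is used; only locker 2 can be 12, hence locker 2 = 12.
The 6 still-open variables draw from only 6 values {4, 6, 8, 10, 14, 16}, so each is used; only locker 5 can be 14, hence locker 5 = 14.
locker 4 and locker 8 share exactly the 2 values {4, 6}; by pigeonhole those values go to them, so strike 4, 6 from locker 6.
No further eliminations apply; locker 8 can still be any of 4, 6.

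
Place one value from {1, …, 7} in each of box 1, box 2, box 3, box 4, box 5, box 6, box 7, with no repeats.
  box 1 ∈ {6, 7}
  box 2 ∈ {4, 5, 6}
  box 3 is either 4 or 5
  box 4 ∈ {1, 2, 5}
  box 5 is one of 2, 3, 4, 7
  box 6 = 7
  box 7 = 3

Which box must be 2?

box 6's domain is down to {7}, so box 6 = 7. Eliminate 7 elsewhere: box 1, box 5.
box 7 must be 3 (only option left). So box 5 can't be 3.
box 1's domain is down to {6}, so box 1 = 6. Remove 6 from box 2.
The 4 still-open variables draw from only 4 values {1, 2, 4, 5}, so each is used; only box 4 can be 1, hence box 4 = 1.
The 3 still-open variables together cover exactly {2, 4, 5} — 3 values for 3 variables — and 2 appears only in box 5's list, so box 5 = 2.

box 5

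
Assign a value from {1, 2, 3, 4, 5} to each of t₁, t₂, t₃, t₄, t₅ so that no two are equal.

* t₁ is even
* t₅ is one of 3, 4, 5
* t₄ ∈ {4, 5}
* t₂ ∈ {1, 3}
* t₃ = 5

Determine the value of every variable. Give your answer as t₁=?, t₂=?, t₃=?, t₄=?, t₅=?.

t₃'s domain is down to {5}, so t₃ = 5. Remove 5 from t₄, t₅.
t₄'s domain is down to {4}, so t₄ = 4. Remove 4 from t₁, t₅.
That leaves t₅ = 3. Remove 3 from t₂.
t₁ has just one choice, so t₁ = 2.
t₂ has just one choice, so t₂ = 1.

t₁=2, t₂=1, t₃=5, t₄=4, t₅=3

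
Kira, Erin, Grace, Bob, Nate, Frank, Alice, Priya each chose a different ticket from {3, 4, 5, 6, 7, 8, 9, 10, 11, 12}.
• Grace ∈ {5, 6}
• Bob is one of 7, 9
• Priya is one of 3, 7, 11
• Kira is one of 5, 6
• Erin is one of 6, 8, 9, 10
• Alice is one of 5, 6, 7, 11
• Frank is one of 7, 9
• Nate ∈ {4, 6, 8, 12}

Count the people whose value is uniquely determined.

2

Kira and Grace share exactly the 2 values {5, 6}; by pigeonhole those values go to them, so strike 5, 6 from Erin, Nate, Alice.
Bob and Frank between them cover only {7, 9} — a naked pair. Remove those values from Erin, Alice, Priya.
Alice must be 11 (only option left). Remove 11 from Priya.
Priya must be 3 (only option left).
Determined: Alice=11, Priya=3. The other people each still have more than one consistent value. That makes 2.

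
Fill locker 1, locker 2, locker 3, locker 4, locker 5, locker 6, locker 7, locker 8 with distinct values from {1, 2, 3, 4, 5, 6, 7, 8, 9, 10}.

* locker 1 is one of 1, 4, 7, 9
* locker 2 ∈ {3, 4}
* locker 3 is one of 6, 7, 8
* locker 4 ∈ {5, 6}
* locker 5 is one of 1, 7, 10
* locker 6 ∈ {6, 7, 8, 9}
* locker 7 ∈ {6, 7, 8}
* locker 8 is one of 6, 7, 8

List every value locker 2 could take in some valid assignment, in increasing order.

3, 4

locker 3, locker 7, locker 8 share exactly the 3 values {6, 7, 8}; by pigeonhole those values go to them, so strike 6, 7, 8 from locker 1, locker 4, locker 5, locker 6.
That leaves locker 4 = 5.
locker 6 has just one choice, so locker 6 = 9. Strike 9 from locker 1.
No further eliminations apply; locker 2 can still be any of 3, 4.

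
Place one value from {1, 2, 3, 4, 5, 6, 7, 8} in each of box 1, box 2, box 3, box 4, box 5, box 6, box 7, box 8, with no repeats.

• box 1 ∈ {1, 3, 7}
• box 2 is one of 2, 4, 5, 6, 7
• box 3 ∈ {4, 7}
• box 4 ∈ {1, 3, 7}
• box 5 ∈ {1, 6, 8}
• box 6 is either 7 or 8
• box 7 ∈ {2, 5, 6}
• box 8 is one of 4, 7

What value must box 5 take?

6

The 2 variables box 3 and box 8 are confined to {4, 7}, which locks those values in; drop them from box 1, box 2, box 4, box 6.
box 6's domain is down to {8}, so box 6 = 8. So box 5 can't be 8.
box 1 and box 4 share exactly the 2 values {1, 3}; by pigeonhole those values go to them, so strike 1, 3 from box 5.
So box 5 = 6.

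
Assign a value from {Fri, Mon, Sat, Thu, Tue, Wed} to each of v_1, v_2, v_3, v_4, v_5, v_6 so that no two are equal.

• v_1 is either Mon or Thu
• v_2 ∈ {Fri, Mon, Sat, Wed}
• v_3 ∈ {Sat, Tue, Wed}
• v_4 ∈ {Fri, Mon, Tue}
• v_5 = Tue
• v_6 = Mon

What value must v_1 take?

v_5 must be Tue (only option left). Strike Tue from v_3, v_4.
v_6's domain is down to {Mon}, so v_6 = Mon. Eliminate Mon elsewhere: v_1, v_2, v_4.
So v_1 = Thu.

Thu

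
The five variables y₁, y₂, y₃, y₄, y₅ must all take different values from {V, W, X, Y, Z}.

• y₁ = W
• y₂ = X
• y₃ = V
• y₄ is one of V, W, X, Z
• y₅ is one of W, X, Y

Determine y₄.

Z

y₁ has just one choice, so y₁ = W. So y₄, y₅ can't be W.
y₂ must be X (only option left). Eliminate X elsewhere: y₄, y₅.
y₃ must be V (only option left). Strike V from y₄.
So y₄ = Z.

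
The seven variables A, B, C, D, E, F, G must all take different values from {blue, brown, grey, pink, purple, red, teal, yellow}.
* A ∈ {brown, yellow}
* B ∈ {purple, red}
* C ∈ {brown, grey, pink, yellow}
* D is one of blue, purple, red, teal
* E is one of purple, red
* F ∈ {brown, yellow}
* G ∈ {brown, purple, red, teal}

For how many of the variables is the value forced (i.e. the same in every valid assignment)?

2

The 2 variables A and F are confined to {brown, yellow}, which locks those values in; drop them from C, G.
The 2 variables B and E are confined to {purple, red}, which locks those values in; drop them from D, G.
G must be teal (only option left). Strike teal from D.
D must be blue (only option left).
Determined: D=blue, G=teal. The other variables each still have more than one consistent value. That makes 2.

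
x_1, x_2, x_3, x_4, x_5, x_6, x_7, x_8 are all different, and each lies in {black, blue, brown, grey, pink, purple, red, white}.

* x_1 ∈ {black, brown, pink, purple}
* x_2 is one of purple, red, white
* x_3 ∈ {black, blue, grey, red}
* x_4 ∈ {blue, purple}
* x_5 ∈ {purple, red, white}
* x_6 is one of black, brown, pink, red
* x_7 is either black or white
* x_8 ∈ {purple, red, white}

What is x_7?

black

Among the 8 variables, grey fits only x_3 (and all 8 values in {black, blue, brown, grey, pink, purple, red, white} must be used), so x_3 = grey.
The 7 still-open variables together cover exactly {black, blue, brown, pink, purple, red, white} — 7 values for 7 variables — and blue appears only in x_4's list, so x_4 = blue.
x_2, x_5, x_8 share exactly the 3 values {purple, red, white}; by pigeonhole those values go to them, so strike purple, red, white from x_1, x_6, x_7.
So x_7 = black.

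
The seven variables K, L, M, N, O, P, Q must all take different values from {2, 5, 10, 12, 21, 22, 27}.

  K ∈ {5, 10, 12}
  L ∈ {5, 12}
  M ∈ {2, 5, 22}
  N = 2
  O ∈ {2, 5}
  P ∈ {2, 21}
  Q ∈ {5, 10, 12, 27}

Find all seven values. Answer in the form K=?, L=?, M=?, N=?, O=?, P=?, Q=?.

K=10, L=12, M=22, N=2, O=5, P=21, Q=27

N must be 2 (only option left). Remove 2 from M, O, P.
O has just one choice, so O = 5. Eliminate 5 elsewhere: K, L, M, Q.
P must be 21 (only option left).
L's domain is down to {12}, so L = 12. Eliminate 12 elsewhere: K, Q.
M's domain is down to {22}, so M = 22.
K must be 10 (only option left). Eliminate 10 elsewhere: Q.
Q has just one choice, so Q = 27.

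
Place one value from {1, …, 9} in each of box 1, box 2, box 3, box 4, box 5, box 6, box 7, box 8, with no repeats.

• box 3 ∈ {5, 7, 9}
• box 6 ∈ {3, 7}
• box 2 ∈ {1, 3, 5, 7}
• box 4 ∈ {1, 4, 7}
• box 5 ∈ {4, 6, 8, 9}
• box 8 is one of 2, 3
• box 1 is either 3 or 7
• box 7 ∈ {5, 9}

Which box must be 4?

box 1 and box 6 share exactly the 2 values {3, 7}; by pigeonhole those values go to them, so strike 3, 7 from box 2, box 3, box 4, box 8.
That leaves box 8 = 2.
box 3 and box 7 between them cover only {5, 9} — a naked pair. Remove those values from box 2, box 5.
box 2 must be 1 (only option left). So box 4 can't be 1.

box 4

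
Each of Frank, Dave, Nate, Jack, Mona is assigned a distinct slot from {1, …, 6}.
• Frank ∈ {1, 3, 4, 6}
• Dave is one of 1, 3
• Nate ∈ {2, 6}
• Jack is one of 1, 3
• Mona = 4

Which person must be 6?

Mona's domain is down to {4}, so Mona = 4. Remove 4 from Frank.
Among the 4 still-open variables, 2 fits only Nate (and all 4 values in {1, 2, 3, 6} must be used), so Nate = 2.
Among the 3 still-open variables, 6 fits only Frank (and all 3 values in {1, 3, 6} must be used), so Frank = 6.

Frank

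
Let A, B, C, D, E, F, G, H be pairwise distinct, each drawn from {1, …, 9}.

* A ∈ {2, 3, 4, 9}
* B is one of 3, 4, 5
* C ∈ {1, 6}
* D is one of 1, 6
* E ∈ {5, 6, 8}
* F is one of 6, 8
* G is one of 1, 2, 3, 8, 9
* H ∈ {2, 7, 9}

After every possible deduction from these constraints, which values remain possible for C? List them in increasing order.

1, 6

C and D between them cover only {1, 6} — a naked pair. Remove those values from E, F, G.
F must be 8 (only option left). Remove 8 from E, G.
E has just one choice, so E = 5. Remove 5 from B.
No further eliminations apply; C can still be any of 1, 6.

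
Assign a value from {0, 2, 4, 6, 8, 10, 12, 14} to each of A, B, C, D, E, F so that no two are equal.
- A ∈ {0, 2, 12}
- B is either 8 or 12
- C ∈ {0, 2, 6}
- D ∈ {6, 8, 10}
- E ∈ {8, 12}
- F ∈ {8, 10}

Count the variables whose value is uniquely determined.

B and E share exactly the 2 values {8, 12}; by pigeonhole those values go to them, so strike 8, 12 from A, D, F.
F's domain is down to {10}, so F = 10. Strike 10 from D.
D's domain is down to {6}, so D = 6. Strike 6 from C.
Determined: D=6, F=10. The other variables each still have more than one consistent value. That makes 2.

2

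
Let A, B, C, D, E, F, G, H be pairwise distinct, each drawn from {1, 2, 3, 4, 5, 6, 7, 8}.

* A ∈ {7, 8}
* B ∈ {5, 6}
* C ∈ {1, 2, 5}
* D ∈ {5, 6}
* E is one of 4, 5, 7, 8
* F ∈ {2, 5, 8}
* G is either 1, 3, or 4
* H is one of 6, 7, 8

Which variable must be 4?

E

Among the 8 variables, 3 fits only G (and all 8 values in {1, 2, 3, 4, 5, 6, 7, 8} must be used), so G = 3.
Among the 7 still-open variables, 1 fits only C (and all 7 values in {1, 2, 4, 5, 6, 7, 8} must be used), so C = 1.
The 6 still-open variables draw from only 6 values {2, 4, 5, 6, 7, 8}, so each is used; only F can be 2, hence F = 2.
Among the 5 still-open variables, 4 fits only E (and all 5 values in {4, 5, 6, 7, 8} must be used), so E = 4.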